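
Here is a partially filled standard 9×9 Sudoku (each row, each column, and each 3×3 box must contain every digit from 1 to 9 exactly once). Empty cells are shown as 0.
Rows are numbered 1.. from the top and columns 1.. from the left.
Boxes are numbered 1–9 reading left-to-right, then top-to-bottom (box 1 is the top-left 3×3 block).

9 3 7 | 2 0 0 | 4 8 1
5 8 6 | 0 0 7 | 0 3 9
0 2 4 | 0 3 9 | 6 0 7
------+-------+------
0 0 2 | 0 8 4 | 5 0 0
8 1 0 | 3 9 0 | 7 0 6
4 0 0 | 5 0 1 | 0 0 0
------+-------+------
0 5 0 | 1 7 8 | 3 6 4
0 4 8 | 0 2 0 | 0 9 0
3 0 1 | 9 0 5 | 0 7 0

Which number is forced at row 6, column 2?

7

Cell row 6, column 2 itself could take any of {6, 7, 9} by direct elimination.
Consider where 7 can go in row 6.
row 6, column 3 is out (column 3 already has a 7).
row 6, column 5 is out (column 5 already has a 7).
row 6, column 7 is out (column 7 already has a 7).
row 6, column 8 is out (column 8 already has a 7).
row 6, column 9 is out (column 9 already has a 7).
So the only cell in row 6 that can hold 7 is row 6, column 2.
Therefore row 6, column 2 = 7.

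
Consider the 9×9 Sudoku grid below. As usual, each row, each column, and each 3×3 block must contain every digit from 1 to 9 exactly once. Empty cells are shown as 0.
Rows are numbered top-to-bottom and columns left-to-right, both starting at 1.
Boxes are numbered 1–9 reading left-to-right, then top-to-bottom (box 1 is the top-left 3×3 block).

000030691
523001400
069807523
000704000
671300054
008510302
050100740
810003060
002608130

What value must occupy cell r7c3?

Row 7 already contains {1, 4, 5, 7}.
Column 3 already contains {1, 2, 3, 8, 9}.
Its 3×3 block (box 7) already contains {1, 2, 5, 8}.
The only value from 1–9 not eliminated is 6, so r7c3 = 6.

6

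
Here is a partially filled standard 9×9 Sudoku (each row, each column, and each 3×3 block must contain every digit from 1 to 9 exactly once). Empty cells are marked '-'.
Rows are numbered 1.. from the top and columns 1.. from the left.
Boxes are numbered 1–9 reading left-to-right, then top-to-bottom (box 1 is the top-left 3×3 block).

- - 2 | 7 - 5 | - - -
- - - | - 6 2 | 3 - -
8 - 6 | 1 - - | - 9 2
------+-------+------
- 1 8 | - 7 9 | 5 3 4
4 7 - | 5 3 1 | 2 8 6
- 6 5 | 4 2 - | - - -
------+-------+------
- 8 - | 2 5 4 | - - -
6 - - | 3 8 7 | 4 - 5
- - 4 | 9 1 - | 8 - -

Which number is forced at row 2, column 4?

Row 2 already contains {2, 3, 6}.
Column 4 already contains {1, 2, 3, 4, 5, 7, 9}.
Its 3×3 block (box 2) already contains {1, 2, 5, 6, 7}.
The only value from 1–9 not eliminated is 8, so row 2, column 4 = 8.

8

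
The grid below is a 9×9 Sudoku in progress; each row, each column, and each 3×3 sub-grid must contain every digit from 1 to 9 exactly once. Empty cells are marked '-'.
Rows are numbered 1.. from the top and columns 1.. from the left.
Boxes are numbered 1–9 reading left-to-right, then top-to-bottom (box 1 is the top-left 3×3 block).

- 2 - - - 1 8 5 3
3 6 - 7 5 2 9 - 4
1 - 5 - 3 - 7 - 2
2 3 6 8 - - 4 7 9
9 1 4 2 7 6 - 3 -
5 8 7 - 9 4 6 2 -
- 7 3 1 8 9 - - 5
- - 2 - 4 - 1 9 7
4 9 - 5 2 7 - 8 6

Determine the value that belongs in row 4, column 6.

5

Row 4 already contains {2, 3, 4, 6, 7, 8, 9}.
Column 6 already contains {1, 2, 4, 6, 7, 9}.
Its 3×3 block (box 5) already contains {2, 4, 6, 7, 8, 9}.
The only value from 1–9 not eliminated is 5, so row 4, column 6 = 5.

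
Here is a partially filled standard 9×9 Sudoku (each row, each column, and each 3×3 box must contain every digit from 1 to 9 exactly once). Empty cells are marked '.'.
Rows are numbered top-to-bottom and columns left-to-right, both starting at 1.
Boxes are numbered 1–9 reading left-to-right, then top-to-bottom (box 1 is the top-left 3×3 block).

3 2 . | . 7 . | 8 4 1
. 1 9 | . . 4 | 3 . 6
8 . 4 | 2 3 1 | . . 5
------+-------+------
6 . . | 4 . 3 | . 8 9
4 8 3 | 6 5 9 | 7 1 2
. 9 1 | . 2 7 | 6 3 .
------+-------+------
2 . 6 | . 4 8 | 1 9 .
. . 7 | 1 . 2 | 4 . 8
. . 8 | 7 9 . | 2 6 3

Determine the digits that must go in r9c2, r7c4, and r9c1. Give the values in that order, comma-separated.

4,3,1

For r9c2:
  Consider where 4 can go in row 9.
  r9c1 is out (column 1 already has a 4).
  r9c6 is out (column 6 already has a 4).
  So the only cell in row 9 that can hold 4 is r9c2.
  So r9c2 = 4.
For r7c4:
  Consider where 3 can go in box 8.
  r8c5 is out (column 5 already has a 3).
  r9c6 is out (row 9 already has a 3).
  So the only cell in box 8 that can hold 3 is r7c4.
  So r7c4 = 3.
For r9c1:
  Consider where 1 can go in column 1.
  r2c1 is out (row 2 already has a 1).
  r6c1 is out (row 6 already has a 1).
  r8c1 is out (row 8 already has a 1).
  So the only cell in column 1 that can hold 1 is r9c1.
  So r9c1 = 1.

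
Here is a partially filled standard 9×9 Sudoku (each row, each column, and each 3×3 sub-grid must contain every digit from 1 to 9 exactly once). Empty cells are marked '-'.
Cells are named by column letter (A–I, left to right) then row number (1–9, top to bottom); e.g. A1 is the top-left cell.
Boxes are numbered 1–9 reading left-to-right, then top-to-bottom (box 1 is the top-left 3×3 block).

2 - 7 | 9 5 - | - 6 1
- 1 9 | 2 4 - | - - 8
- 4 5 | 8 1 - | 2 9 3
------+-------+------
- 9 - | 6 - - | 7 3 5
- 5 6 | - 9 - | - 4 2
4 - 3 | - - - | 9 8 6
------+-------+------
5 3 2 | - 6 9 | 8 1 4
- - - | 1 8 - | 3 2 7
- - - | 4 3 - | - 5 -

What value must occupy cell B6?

2

Cell B6 itself could take any of {2, 7} by direct elimination.
Consider where 2 can go in box 4.
A4 is out (column A already has a 2).
C4 is out (column C already has a 2).
A5 is out (row 5 already has a 2).
So the only cell in box 4 that can hold 2 is B6.
Therefore B6 = 2.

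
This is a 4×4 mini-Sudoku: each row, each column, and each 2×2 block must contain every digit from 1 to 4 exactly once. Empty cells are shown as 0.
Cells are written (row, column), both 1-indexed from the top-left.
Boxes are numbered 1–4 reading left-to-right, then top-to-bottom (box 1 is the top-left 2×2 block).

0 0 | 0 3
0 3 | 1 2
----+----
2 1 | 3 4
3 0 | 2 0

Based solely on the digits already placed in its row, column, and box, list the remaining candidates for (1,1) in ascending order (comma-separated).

Row 1 already contains {3}.
Column 1 already contains {2, 3}.
Its 2×2 block (box 1) already contains {3}.
Removing those from 1–4 leaves {1, 4} as the candidates for (1,1).

1,4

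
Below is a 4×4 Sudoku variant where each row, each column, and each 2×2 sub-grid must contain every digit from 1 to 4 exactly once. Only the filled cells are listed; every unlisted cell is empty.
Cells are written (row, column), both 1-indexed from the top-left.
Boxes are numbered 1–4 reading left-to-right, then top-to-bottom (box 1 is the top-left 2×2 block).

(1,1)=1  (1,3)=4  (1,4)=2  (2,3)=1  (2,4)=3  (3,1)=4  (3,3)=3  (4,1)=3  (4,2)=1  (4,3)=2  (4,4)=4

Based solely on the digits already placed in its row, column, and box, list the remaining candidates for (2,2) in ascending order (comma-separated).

2,4

Row 2 already contains {1, 3}.
Column 2 already contains {1}.
Its 2×2 block (box 1) already contains {1}.
Removing those from 1–4 leaves {2, 4} as the candidates for (2,2).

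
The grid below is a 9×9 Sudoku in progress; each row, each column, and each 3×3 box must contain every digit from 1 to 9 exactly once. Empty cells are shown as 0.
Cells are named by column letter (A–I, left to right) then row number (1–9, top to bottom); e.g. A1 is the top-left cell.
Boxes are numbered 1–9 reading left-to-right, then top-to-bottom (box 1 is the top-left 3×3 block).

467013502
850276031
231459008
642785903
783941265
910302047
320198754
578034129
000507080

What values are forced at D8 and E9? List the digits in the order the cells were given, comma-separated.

For D8:
  Row 8 already contains {1, 2, 3, 4, 5, 7, 8, 9}.
  Column D already contains {1, 2, 3, 4, 5, 7, 9}.
  Its 3×3 block (box 8) already contains {1, 3, 4, 5, 7, 8, 9}.
  The only value from 1–9 not eliminated is 6, so D8 = 6.
For E9:
  Consider where 2 can go in row 9.
  A9 is out (column A already has a 2).
  B9 is out (column B already has a 2).
  C9 is out (column C already has a 2).
  G9 is out (column G already has a 2).
  I9 is out (column I already has a 2).
  So the only cell in row 9 that can hold 2 is E9.
  So E9 = 2.

6,2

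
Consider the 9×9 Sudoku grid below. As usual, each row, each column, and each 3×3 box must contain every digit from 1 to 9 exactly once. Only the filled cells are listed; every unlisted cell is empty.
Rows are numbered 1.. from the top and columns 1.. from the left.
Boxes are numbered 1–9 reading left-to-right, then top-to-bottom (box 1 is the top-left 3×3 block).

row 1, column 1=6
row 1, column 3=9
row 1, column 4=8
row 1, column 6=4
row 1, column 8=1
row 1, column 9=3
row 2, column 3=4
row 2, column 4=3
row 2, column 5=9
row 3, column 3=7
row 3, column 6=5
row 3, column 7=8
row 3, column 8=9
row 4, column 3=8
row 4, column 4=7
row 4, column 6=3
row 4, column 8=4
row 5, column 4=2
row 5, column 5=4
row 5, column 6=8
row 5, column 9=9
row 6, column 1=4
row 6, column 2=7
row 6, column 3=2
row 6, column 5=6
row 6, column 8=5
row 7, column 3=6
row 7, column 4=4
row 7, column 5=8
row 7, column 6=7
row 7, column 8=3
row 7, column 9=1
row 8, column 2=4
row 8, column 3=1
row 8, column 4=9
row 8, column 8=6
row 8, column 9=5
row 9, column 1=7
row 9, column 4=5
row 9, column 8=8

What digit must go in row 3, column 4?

6

Cell row 3, column 4 itself could take any of {1, 6} by direct elimination.
Consider where 6 can go in column 4.
row 6, column 4 is out (row 6 already has a 6).
So the only cell in column 4 that can hold 6 is row 3, column 4.
Therefore row 3, column 4 = 6.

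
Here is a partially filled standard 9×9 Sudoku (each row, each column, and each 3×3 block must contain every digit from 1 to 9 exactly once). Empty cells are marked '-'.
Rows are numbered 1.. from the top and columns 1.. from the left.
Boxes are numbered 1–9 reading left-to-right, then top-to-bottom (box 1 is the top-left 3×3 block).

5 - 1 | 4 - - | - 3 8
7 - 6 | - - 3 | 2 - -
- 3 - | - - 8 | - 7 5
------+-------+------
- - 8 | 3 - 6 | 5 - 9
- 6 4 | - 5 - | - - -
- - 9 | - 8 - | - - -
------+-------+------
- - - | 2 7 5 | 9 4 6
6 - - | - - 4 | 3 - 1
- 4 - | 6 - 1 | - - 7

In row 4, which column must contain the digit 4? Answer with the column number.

Consider where 4 can go in row 4.
row 4, column 1 is out (box 4 already has a 4).
row 4, column 2 is out (column 2 already has a 4).
row 4, column 8 is out (column 8 already has a 4).
So the only cell in row 4 that can hold 4 is row 4, column 5.
That is column 5.

5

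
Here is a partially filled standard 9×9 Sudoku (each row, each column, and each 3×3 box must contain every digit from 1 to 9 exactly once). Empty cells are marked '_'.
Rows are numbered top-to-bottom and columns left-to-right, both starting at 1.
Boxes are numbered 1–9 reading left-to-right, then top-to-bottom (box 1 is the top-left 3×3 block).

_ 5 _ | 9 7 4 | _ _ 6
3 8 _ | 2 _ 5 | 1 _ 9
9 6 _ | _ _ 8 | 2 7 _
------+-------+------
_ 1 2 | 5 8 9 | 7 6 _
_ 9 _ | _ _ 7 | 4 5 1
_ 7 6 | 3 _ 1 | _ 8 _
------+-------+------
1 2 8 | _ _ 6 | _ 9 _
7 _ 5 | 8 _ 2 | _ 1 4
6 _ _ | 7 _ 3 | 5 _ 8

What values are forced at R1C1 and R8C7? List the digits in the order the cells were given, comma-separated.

2,6

For R1C1:
  Row 1 already contains {4, 5, 6, 7, 9}.
  Column 1 already contains {1, 3, 6, 7, 9}.
  Its 3×3 block (box 1) already contains {3, 5, 6, 8, 9}.
  The only value from 1–9 not eliminated is 2, so R1C1 = 2.
For R8C7:
  Consider where 6 can go in column 7.
  R1C7 is out (row 1 already has a 6).
  R6C7 is out (row 6 already has a 6).
  R7C7 is out (row 7 already has a 6).
  So the only cell in column 7 that can hold 6 is R8C7.
  So R8C7 = 6.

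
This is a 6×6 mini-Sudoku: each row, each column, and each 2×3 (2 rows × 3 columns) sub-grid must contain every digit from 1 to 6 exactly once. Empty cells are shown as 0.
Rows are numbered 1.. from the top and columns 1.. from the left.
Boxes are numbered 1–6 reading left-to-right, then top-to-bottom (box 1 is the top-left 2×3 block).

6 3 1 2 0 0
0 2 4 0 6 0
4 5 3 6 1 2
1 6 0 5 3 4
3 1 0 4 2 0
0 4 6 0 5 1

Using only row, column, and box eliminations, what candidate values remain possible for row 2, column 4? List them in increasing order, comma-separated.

Row 2 already contains {2, 4, 6}.
Column 4 already contains {2, 4, 5, 6}.
Its 2×3 block (box 2) already contains {2, 6}.
Removing those from 1–6 leaves {1, 3} as the candidates for row 2, column 4.

1,3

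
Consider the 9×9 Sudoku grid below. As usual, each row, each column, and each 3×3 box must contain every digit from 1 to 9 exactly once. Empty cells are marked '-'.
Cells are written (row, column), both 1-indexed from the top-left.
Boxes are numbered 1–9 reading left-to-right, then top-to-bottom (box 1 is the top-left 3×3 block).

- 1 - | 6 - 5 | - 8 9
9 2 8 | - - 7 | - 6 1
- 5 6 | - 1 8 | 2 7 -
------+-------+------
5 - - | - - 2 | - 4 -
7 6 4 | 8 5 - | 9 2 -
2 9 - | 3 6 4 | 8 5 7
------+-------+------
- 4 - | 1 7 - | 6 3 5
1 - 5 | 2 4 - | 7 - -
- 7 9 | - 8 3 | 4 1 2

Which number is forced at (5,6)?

Row 5 already contains {2, 4, 5, 6, 7, 8, 9}.
Column 6 already contains {2, 3, 4, 5, 7, 8}.
Its 3×3 block (box 5) already contains {2, 3, 4, 5, 6, 8}.
The only value from 1–9 not eliminated is 1, so (5,6) = 1.

1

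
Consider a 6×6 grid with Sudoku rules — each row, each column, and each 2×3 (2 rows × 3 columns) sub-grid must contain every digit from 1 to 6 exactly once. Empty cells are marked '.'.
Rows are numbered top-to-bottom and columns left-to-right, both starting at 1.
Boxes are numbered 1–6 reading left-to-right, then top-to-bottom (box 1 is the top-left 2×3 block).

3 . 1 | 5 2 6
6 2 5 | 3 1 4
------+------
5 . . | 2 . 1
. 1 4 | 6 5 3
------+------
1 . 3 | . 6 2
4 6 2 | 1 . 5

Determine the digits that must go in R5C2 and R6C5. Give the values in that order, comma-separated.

For R5C2:
  Row 5 already contains {1, 2, 3, 6}.
  Column 2 already contains {1, 2, 6}.
  Its 2×3 block (box 5) already contains {1, 2, 3, 4, 6}.
  The only value from 1–6 not eliminated is 5, so R5C2 = 5.
For R6C5:
  Row 6 already contains {1, 2, 4, 5, 6}.
  Column 5 already contains {1, 2, 5, 6}.
  Its 2×3 block (box 6) already contains {1, 2, 5, 6}.
  The only value from 1–6 not eliminated is 3, so R6C5 = 3.

5,3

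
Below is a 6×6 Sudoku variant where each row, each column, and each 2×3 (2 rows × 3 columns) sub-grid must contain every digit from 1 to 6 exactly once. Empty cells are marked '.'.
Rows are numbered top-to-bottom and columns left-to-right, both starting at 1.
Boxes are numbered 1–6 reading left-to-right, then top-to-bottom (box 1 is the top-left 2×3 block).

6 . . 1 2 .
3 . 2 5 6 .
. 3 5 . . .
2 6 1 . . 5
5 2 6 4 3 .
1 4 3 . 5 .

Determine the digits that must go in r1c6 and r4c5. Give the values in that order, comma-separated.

3,4

For r1c6:
  Consider where 3 can go in column 6.
  r2c6 is out (row 2 already has a 3).
  r3c6 is out (row 3 already has a 3).
  r5c6 is out (row 5 already has a 3).
  r6c6 is out (row 6 already has a 3).
  So the only cell in column 6 that can hold 3 is r1c6.
  So r1c6 = 3.
For r4c5:
  Row 4 already contains {1, 2, 5, 6}.
  Column 5 already contains {2, 3, 5, 6}.
  Its 2×3 block (box 4) already contains {5}.
  The only value from 1–6 not eliminated is 4, so r4c5 = 4.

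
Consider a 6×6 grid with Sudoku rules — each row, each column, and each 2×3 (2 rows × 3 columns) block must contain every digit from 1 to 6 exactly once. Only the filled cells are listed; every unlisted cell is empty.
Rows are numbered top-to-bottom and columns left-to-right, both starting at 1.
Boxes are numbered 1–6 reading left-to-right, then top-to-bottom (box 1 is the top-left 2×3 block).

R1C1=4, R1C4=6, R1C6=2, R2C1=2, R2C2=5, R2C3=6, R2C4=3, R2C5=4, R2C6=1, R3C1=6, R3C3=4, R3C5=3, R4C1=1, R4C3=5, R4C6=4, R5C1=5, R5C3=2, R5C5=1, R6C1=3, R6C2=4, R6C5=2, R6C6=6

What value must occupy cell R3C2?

2

Row 3 already contains {3, 4, 6}.
Column 2 already contains {4, 5}.
Its 2×3 block (box 3) already contains {1, 4, 5, 6}.
The only value from 1–6 not eliminated is 2, so R3C2 = 2.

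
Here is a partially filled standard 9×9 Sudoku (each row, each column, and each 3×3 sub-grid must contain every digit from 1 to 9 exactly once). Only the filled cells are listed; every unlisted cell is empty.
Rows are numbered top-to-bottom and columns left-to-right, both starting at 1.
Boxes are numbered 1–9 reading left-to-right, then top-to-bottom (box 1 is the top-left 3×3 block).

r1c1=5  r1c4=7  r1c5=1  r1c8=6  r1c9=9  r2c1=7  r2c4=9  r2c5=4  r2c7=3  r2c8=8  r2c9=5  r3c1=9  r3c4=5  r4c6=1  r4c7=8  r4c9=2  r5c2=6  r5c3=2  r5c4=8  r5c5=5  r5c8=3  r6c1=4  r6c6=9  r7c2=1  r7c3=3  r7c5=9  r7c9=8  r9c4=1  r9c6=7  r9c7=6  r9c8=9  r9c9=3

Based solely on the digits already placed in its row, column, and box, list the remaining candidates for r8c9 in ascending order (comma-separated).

Row 8 already contains {}.
Column 9 already contains {2, 3, 5, 8, 9}.
Its 3×3 block (box 9) already contains {3, 6, 8, 9}.
Removing those from 1–9 leaves {1, 4, 7} as the candidates for r8c9.

1,4,7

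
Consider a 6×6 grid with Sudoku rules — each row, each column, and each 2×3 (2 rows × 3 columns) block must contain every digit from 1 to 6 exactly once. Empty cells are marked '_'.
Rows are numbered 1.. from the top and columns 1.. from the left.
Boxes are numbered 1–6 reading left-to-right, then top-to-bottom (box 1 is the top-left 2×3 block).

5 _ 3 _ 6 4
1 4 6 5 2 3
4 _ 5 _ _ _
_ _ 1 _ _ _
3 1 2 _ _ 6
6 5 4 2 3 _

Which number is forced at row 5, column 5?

Cell row 5, column 5 itself could take any of {4, 5} by direct elimination.
Consider where 5 can go in row 5.
row 5, column 4 is out (column 4 already has a 5).
So the only cell in row 5 that can hold 5 is row 5, column 5.
Therefore row 5, column 5 = 5.

5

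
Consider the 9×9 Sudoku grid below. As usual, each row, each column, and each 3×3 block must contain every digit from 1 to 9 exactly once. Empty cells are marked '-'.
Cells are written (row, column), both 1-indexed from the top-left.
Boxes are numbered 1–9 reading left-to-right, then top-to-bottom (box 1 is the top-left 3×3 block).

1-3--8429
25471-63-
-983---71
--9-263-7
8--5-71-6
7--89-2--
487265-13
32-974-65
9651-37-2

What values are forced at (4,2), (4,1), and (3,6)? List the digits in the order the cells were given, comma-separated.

For (4,2):
  Consider where 1 can go in row 4.
  (4,1) is out (column 1 already has a 1).
  (4,4) is out (column 4 already has a 1).
  (4,8) is out (column 8 already has a 1).
  So the only cell in row 4 that can hold 1 is (4,2).
  So (4,2) = 1.
For (4,1):
  Row 4 already contains {2, 3, 6, 7, 9}.
  Column 1 already contains {1, 2, 3, 4, 7, 8, 9}.
  Its 3×3 block (box 4) already contains {7, 8, 9}.
  The only value from 1–9 not eliminated is 5, so (4,1) = 5.
For (3,6):
  Row 3 already contains {1, 3, 7, 8, 9}.
  Column 6 already contains {3, 4, 5, 6, 7, 8}.
  Its 3×3 block (box 2) already contains {1, 3, 7, 8}.
  The only value from 1–9 not eliminated is 2, so (3,6) = 2.

1,5,2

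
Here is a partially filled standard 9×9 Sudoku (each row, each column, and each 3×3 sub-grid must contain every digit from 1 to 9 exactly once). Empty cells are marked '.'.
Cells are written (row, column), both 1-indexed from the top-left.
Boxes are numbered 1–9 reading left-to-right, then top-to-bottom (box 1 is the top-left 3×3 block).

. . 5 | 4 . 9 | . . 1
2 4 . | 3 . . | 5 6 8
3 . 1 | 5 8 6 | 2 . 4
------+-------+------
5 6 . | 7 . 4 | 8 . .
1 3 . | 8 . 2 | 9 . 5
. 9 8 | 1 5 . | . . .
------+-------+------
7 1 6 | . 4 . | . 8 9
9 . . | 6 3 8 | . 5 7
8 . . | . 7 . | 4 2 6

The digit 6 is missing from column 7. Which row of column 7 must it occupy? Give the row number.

6

Consider where 6 can go in column 7.
(1,7) is out (box 3 already has a 6).
(7,7) is out (row 7 already has a 6).
(8,7) is out (row 8 already has a 6).
So the only cell in column 7 that can hold 6 is (6,7).
That is row 6.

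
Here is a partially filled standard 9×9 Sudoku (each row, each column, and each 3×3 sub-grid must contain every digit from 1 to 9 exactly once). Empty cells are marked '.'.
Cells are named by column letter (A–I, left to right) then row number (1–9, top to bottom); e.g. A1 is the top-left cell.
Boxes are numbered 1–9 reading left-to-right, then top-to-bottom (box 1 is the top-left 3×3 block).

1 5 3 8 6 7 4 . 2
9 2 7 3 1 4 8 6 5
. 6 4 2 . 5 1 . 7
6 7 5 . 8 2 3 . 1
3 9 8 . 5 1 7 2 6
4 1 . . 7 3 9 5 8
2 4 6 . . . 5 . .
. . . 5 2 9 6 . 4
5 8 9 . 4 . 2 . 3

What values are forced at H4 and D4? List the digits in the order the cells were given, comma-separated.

For H4:
  Row 4 already contains {1, 2, 3, 5, 6, 7, 8}.
  Column H already contains {2, 5, 6}.
  Its 3×3 block (box 6) already contains {1, 2, 3, 5, 6, 7, 8, 9}.
  The only value from 1–9 not eliminated is 4, so H4 = 4.
For D4:
  Consider where 9 can go in column D.
  D5 is out (row 5 already has a 9).
  D6 is out (row 6 already has a 9).
  D7 is out (box 8 already has a 9).
  D9 is out (row 9 already has a 9).
  So the only cell in column D that can hold 9 is D4.
  So D4 = 9.

4,9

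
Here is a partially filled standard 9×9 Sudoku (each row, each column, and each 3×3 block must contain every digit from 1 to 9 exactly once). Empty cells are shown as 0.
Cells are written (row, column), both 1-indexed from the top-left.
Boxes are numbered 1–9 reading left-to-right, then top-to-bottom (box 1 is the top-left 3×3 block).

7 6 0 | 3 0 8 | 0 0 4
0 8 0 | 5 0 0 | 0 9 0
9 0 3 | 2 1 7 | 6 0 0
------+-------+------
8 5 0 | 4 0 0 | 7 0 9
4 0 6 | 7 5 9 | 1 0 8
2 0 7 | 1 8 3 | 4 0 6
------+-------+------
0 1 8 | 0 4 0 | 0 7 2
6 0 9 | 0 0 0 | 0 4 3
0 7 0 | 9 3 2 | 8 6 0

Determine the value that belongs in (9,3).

Cell (9,3) itself could take any of {4, 5} by direct elimination.
Consider where 4 can go in row 9.
(9,1) is out (column 1 already has a 4).
(9,9) is out (column 9 already has a 4).
So the only cell in row 9 that can hold 4 is (9,3).
Therefore (9,3) = 4.

4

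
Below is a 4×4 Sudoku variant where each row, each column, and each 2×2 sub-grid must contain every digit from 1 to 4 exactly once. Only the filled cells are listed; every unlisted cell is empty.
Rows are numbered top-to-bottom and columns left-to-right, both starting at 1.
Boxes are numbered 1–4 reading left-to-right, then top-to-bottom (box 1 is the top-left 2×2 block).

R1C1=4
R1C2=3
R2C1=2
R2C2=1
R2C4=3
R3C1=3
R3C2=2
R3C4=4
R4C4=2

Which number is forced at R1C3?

Cell R1C3 itself could take any of {1, 2} by direct elimination.
Consider where 2 can go in column 3.
R2C3 is out (row 2 already has a 2).
R3C3 is out (row 3 already has a 2).
R4C3 is out (row 4 already has a 2).
So the only cell in column 3 that can hold 2 is R1C3.
Therefore R1C3 = 2.

2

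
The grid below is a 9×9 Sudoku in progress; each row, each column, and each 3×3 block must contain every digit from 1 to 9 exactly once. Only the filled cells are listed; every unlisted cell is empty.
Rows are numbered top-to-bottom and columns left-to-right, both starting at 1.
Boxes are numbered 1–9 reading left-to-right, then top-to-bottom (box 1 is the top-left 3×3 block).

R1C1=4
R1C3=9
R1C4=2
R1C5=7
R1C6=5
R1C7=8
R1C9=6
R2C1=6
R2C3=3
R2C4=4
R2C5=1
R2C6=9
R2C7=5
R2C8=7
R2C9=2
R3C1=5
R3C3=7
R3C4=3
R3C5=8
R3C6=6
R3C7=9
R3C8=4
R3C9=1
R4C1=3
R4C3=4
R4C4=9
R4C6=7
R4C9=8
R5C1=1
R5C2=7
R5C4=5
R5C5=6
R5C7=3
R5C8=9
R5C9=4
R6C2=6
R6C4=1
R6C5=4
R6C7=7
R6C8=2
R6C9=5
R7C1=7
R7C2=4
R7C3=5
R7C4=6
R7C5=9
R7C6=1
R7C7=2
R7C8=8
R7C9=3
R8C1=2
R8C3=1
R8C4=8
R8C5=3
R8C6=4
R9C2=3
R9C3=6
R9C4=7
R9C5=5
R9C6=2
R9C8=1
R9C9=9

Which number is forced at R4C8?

Row 4 already contains {3, 4, 7, 8, 9}.
Column 8 already contains {1, 2, 4, 7, 8, 9}.
Its 3×3 block (box 6) already contains {2, 3, 4, 5, 7, 8, 9}.
The only value from 1–9 not eliminated is 6, so R4C8 = 6.

6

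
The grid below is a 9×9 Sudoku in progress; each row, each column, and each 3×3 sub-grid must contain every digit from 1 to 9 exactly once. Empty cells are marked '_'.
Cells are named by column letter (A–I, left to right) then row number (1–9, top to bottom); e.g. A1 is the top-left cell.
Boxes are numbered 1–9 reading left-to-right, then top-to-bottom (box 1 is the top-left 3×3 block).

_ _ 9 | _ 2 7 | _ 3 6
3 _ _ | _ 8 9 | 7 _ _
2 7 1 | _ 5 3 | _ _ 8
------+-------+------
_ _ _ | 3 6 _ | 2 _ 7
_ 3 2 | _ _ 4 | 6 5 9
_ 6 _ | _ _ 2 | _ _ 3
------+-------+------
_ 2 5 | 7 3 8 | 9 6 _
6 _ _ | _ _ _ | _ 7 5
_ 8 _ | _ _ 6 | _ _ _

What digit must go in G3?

4

Row 3 already contains {1, 2, 3, 5, 7, 8}.
Column G already contains {2, 6, 7, 9}.
Its 3×3 block (box 3) already contains {3, 6, 7, 8}.
The only value from 1–9 not eliminated is 4, so G3 = 4.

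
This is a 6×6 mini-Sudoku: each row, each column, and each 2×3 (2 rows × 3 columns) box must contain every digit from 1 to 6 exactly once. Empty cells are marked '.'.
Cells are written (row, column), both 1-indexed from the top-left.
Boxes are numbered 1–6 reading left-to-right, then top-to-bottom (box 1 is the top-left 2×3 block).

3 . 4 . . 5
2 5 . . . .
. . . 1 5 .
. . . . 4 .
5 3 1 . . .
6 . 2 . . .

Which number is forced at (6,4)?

5

Cell (6,4) itself could take any of {3, 4, 5} by direct elimination.
Consider where 5 can go in row 6.
(6,2) is out (column 2 already has a 5).
(6,5) is out (column 5 already has a 5).
(6,6) is out (column 6 already has a 5).
So the only cell in row 6 that can hold 5 is (6,4).
Therefore (6,4) = 5.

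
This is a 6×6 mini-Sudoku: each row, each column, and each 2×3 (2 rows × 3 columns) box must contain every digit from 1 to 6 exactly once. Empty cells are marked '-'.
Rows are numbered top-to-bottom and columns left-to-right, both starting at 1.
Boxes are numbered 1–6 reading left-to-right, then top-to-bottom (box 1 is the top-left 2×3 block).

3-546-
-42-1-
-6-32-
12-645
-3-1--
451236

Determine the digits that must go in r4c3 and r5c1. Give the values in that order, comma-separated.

3,2

For r4c3:
  Row 4 already contains {1, 2, 4, 5, 6}.
  Column 3 already contains {1, 2, 5}.
  Its 2×3 block (box 3) already contains {1, 2, 6}.
  The only value from 1–6 not eliminated is 3, so r4c3 = 3.
For r5c1:
  Consider where 2 can go in column 1.
  r2c1 is out (row 2 already has a 2).
  r3c1 is out (row 3 already has a 2).
  So the only cell in column 1 that can hold 2 is r5c1.
  So r5c1 = 2.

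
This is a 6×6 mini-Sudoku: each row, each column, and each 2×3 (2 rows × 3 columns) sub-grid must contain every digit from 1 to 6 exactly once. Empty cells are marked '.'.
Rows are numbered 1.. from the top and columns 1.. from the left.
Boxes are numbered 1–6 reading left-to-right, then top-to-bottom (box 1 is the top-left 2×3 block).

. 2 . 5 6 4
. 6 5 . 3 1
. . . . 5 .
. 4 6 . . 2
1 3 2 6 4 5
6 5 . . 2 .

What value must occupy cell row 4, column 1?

5

Cell row 4, column 1 itself could take any of {3, 5} by direct elimination.
Consider where 5 can go in column 1.
row 1, column 1 is out (row 1 already has a 5).
row 2, column 1 is out (row 2 already has a 5).
row 3, column 1 is out (row 3 already has a 5).
So the only cell in column 1 that can hold 5 is row 4, column 1.
Therefore row 4, column 1 = 5.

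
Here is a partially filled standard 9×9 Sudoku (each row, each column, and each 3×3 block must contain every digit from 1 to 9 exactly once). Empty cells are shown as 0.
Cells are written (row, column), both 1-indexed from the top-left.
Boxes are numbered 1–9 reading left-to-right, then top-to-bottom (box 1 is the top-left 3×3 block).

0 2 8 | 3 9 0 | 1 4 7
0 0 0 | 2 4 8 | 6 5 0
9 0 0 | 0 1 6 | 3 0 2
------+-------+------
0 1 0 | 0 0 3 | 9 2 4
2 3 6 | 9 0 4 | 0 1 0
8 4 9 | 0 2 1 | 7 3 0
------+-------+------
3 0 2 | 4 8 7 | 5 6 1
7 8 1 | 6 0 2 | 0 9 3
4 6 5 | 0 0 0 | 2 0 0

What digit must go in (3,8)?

8

Row 3 already contains {1, 2, 3, 6, 9}.
Column 8 already contains {1, 2, 3, 4, 5, 6, 9}.
Its 3×3 block (box 3) already contains {1, 2, 3, 4, 5, 6, 7}.
The only value from 1–9 not eliminated is 8, so (3,8) = 8.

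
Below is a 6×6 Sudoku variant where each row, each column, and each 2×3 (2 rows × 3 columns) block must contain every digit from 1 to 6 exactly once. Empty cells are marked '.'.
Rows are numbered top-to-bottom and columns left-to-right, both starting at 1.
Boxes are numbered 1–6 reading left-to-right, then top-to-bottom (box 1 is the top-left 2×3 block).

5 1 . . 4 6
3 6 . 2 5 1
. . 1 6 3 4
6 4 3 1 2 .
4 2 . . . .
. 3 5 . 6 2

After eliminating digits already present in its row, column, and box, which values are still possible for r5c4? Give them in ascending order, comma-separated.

3,5

Row 5 already contains {2, 4}.
Column 4 already contains {1, 2, 6}.
Its 2×3 block (box 6) already contains {2, 6}.
Removing those from 1–6 leaves {3, 5} as the candidates for r5c4.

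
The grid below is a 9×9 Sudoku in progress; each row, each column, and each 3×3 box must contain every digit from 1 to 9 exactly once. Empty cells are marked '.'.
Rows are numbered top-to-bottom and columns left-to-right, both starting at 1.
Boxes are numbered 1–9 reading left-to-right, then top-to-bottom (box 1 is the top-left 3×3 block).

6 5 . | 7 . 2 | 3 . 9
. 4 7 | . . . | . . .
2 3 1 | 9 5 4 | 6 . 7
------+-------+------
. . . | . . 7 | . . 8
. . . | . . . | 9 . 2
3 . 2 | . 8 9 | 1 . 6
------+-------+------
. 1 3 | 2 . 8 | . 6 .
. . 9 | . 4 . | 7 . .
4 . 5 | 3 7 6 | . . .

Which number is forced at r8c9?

Cell r8c9 itself could take any of {1, 3, 5} by direct elimination.
Consider where 3 can go in column 9.
r2c9 is out (box 3 already has a 3).
r7c9 is out (row 7 already has a 3).
r9c9 is out (row 9 already has a 3).
So the only cell in column 9 that can hold 3 is r8c9.
Therefore r8c9 = 3.

3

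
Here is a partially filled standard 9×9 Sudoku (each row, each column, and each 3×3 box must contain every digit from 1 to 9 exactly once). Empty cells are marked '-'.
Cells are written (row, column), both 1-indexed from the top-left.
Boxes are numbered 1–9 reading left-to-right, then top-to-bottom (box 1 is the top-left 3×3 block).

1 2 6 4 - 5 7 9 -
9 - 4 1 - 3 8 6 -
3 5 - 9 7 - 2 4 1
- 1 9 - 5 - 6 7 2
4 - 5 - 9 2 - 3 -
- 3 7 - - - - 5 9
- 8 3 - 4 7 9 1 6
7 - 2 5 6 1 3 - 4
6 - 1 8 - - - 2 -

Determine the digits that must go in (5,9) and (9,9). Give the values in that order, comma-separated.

For (5,9):
  Row 5 already contains {2, 3, 4, 5, 9}.
  Column 9 already contains {1, 2, 4, 6, 9}.
  Its 3×3 block (box 6) already contains {2, 3, 5, 6, 7, 9}.
  The only value from 1–9 not eliminated is 8, so (5,9) = 8.
For (9,9):
  Consider where 7 can go in box 9.
  (8,8) is out (row 8 already has a 7).
  (9,7) is out (column 7 already has a 7).
  So the only cell in box 9 that can hold 7 is (9,9).
  So (9,9) = 7.

8,7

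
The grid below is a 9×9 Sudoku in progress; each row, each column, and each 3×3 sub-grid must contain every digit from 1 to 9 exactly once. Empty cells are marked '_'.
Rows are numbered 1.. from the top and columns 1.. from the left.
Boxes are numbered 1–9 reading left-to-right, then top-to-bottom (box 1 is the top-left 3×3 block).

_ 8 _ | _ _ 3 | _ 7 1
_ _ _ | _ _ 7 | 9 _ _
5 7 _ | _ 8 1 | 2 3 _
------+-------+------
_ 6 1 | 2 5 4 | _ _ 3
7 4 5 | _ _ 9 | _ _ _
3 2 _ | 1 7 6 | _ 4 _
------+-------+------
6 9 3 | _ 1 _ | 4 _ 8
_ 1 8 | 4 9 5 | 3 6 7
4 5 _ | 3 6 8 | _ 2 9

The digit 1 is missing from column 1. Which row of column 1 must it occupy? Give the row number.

2

Consider where 1 can go in column 1.
row 1, column 1 is out (row 1 already has a 1).
row 4, column 1 is out (row 4 already has a 1).
row 8, column 1 is out (row 8 already has a 1).
So the only cell in column 1 that can hold 1 is row 2, column 1.
That is row 2.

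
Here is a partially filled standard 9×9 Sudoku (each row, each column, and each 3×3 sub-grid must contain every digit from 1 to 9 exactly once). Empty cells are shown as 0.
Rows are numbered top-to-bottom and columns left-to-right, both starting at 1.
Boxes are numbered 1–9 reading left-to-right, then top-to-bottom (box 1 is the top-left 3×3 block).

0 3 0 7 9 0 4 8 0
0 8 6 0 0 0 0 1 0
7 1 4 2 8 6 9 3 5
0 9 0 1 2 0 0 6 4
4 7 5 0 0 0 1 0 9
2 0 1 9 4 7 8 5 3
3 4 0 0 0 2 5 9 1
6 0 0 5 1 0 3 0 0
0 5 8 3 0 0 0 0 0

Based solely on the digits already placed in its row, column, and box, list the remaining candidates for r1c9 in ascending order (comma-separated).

Row 1 already contains {3, 4, 7, 8, 9}.
Column 9 already contains {1, 3, 4, 5, 9}.
Its 3×3 block (box 3) already contains {1, 3, 4, 5, 8, 9}.
Removing those from 1–9 leaves {2, 6} as the candidates for r1c9.

2,6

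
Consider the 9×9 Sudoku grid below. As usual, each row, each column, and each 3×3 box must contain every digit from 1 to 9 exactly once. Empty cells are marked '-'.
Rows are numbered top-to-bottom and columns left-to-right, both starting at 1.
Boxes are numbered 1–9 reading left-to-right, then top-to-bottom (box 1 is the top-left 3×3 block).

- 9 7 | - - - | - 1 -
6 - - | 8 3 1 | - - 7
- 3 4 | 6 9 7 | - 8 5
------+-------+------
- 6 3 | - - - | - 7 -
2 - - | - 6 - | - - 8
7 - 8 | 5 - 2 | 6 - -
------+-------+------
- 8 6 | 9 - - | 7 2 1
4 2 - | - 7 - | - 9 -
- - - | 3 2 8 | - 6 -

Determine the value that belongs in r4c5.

8

Cell r4c5 itself could take any of {1, 4, 8} by direct elimination.
Consider where 8 can go in column 5.
r1c5 is out (box 2 already has a 8).
r6c5 is out (row 6 already has a 8).
r7c5 is out (row 7 already has a 8).
So the only cell in column 5 that can hold 8 is r4c5.
Therefore r4c5 = 8.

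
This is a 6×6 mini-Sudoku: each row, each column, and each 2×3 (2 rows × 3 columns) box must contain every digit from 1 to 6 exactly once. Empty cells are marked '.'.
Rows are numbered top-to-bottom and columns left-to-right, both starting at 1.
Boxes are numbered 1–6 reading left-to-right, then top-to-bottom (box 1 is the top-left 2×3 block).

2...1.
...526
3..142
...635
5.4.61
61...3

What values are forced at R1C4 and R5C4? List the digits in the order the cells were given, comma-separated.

3,2

For R1C4:
  Consider where 3 can go in column 4.
  R5C4 is out (box 6 already has a 3).
  R6C4 is out (row 6 already has a 3).
  So the only cell in column 4 that can hold 3 is R1C4.
  So R1C4 = 3.
For R5C4:
  Row 5 already contains {1, 4, 5, 6}.
  Column 4 already contains {1, 5, 6}.
  Its 2×3 block (box 6) already contains {1, 3, 6}.
  The only value from 1–6 not eliminated is 2, so R5C4 = 2.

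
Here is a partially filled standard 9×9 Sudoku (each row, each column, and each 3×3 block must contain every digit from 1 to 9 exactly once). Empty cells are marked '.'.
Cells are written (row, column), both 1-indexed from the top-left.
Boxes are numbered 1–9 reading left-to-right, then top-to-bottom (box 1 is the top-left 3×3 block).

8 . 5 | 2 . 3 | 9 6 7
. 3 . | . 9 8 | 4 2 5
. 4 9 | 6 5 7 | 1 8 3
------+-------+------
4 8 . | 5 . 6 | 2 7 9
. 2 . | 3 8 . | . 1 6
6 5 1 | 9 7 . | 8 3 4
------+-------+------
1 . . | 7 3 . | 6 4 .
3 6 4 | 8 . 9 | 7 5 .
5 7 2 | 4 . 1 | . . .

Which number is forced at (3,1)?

Row 3 already contains {1, 3, 4, 5, 6, 7, 8, 9}.
Column 1 already contains {1, 3, 4, 5, 6, 8}.
Its 3×3 block (box 1) already contains {3, 4, 5, 8, 9}.
The only value from 1–9 not eliminated is 2, so (3,1) = 2.

2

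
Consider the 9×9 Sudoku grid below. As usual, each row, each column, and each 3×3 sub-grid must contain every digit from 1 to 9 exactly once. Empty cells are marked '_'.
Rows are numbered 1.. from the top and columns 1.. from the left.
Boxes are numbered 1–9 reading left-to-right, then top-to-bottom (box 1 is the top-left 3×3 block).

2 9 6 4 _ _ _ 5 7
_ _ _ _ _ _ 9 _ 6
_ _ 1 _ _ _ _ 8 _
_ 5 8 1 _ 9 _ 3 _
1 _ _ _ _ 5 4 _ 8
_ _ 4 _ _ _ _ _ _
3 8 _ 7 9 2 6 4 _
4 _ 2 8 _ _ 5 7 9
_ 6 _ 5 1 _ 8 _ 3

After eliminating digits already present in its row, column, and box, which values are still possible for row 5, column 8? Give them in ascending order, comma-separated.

2,6,9

Row 5 already contains {1, 4, 5, 8}.
Column 8 already contains {3, 4, 5, 7, 8}.
Its 3×3 block (box 6) already contains {3, 4, 8}.
Removing those from 1–9 leaves {2, 6, 9} as the candidates for row 5, column 8.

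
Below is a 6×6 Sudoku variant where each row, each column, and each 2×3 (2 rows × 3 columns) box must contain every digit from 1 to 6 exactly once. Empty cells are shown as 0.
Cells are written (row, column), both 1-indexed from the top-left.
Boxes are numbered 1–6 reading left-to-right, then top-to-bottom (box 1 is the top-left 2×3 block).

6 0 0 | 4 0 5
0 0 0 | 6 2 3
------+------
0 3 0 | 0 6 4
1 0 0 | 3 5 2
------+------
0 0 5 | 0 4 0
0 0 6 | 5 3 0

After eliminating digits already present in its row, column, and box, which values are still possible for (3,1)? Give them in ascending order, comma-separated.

Row 3 already contains {3, 4, 6}.
Column 1 already contains {1, 6}.
Its 2×3 block (box 3) already contains {1, 3}.
Removing those from 1–6 leaves {2, 5} as the candidates for (3,1).

2,5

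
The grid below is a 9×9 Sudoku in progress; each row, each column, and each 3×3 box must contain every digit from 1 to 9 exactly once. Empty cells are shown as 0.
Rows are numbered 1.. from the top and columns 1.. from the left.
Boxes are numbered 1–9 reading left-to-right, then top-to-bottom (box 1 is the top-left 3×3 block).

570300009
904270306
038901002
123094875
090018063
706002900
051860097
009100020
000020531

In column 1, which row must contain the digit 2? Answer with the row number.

7

Consider where 2 can go in column 1.
row 3, column 1 is out (row 3 already has a 2).
row 5, column 1 is out (box 4 already has a 2).
row 8, column 1 is out (row 8 already has a 2).
row 9, column 1 is out (row 9 already has a 2).
So the only cell in column 1 that can hold 2 is row 7, column 1.
That is row 7.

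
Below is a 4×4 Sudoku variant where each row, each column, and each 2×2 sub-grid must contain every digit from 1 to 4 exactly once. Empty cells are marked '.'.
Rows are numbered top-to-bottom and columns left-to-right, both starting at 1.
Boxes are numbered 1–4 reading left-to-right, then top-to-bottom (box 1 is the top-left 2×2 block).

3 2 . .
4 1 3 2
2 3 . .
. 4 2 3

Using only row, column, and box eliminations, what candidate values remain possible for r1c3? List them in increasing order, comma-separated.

Row 1 already contains {2, 3}.
Column 3 already contains {2, 3}.
Its 2×2 block (box 2) already contains {2, 3}.
Removing those from 1–4 leaves {1, 4} as the candidates for r1c3.

1,4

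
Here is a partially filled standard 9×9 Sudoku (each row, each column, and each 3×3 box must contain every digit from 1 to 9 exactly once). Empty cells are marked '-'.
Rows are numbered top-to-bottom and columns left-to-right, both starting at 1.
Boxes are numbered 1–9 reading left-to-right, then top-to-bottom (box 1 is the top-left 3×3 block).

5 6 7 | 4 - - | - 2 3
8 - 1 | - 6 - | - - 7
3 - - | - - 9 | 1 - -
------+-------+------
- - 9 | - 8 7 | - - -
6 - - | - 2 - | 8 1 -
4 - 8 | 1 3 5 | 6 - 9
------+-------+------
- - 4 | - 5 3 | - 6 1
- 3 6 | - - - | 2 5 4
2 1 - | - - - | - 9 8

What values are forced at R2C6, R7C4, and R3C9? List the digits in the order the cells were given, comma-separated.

2,2,6

For R2C6:
  Row 2 already contains {1, 6, 7, 8}.
  Column 6 already contains {3, 5, 7, 9}.
  Its 3×3 block (box 2) already contains {4, 6, 9}.
  The only value from 1–9 not eliminated is 2, so R2C6 = 2.
For R7C4:
  Consider where 2 can go in box 8.
  R8C4 is out (row 8 already has a 2). R8C5 is out (row 8 already has a 2). R8C6 is out (row 8 already has a 2). R9C4 is out (row 9 already has a 2). The remaining empty cells in box 8 are similarly blocked.
  So the only cell in box 8 that can hold 2 is R7C4.
  So R7C4 = 2.
For R3C9:
  Consider where 6 can go in row 3.
  R3C2 is out (column 2 already has a 6).
  R3C3 is out (column 3 already has a 6).
  R3C4 is out (box 2 already has a 6).
  R3C5 is out (column 5 already has a 6).
  R3C8 is out (column 8 already has a 6).
  So the only cell in row 3 that can hold 6 is R3C9.
  So R3C9 = 6.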